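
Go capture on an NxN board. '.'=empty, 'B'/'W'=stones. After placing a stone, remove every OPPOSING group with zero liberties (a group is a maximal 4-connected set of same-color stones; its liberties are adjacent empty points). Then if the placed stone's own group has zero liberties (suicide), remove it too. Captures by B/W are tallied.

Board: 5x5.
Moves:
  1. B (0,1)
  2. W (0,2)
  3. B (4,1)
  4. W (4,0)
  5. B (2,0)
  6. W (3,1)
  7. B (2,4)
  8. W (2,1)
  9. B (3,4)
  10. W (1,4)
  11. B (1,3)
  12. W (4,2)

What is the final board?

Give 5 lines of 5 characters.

Move 1: B@(0,1) -> caps B=0 W=0
Move 2: W@(0,2) -> caps B=0 W=0
Move 3: B@(4,1) -> caps B=0 W=0
Move 4: W@(4,0) -> caps B=0 W=0
Move 5: B@(2,0) -> caps B=0 W=0
Move 6: W@(3,1) -> caps B=0 W=0
Move 7: B@(2,4) -> caps B=0 W=0
Move 8: W@(2,1) -> caps B=0 W=0
Move 9: B@(3,4) -> caps B=0 W=0
Move 10: W@(1,4) -> caps B=0 W=0
Move 11: B@(1,3) -> caps B=0 W=0
Move 12: W@(4,2) -> caps B=0 W=1

Answer: .BW..
...BW
BW..B
.W..B
W.W..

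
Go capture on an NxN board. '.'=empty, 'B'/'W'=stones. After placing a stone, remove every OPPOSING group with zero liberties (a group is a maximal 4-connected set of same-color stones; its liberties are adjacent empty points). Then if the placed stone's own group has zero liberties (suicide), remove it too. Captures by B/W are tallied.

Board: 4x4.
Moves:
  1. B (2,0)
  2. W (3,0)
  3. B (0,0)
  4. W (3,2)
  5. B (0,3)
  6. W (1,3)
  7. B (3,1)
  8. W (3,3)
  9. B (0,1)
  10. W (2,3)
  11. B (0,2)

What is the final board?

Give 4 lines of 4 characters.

Move 1: B@(2,0) -> caps B=0 W=0
Move 2: W@(3,0) -> caps B=0 W=0
Move 3: B@(0,0) -> caps B=0 W=0
Move 4: W@(3,2) -> caps B=0 W=0
Move 5: B@(0,3) -> caps B=0 W=0
Move 6: W@(1,3) -> caps B=0 W=0
Move 7: B@(3,1) -> caps B=1 W=0
Move 8: W@(3,3) -> caps B=1 W=0
Move 9: B@(0,1) -> caps B=1 W=0
Move 10: W@(2,3) -> caps B=1 W=0
Move 11: B@(0,2) -> caps B=1 W=0

Answer: BBBB
...W
B..W
.BWW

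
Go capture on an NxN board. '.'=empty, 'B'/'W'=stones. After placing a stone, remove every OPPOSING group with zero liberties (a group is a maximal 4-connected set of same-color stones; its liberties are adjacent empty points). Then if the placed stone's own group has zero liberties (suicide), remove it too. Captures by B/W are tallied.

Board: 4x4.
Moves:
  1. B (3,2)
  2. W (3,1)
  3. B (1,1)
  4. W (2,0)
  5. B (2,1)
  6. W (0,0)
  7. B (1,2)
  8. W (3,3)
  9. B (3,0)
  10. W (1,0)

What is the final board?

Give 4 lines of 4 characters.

Move 1: B@(3,2) -> caps B=0 W=0
Move 2: W@(3,1) -> caps B=0 W=0
Move 3: B@(1,1) -> caps B=0 W=0
Move 4: W@(2,0) -> caps B=0 W=0
Move 5: B@(2,1) -> caps B=0 W=0
Move 6: W@(0,0) -> caps B=0 W=0
Move 7: B@(1,2) -> caps B=0 W=0
Move 8: W@(3,3) -> caps B=0 W=0
Move 9: B@(3,0) -> caps B=1 W=0
Move 10: W@(1,0) -> caps B=1 W=0

Answer: W...
WBB.
WB..
B.BW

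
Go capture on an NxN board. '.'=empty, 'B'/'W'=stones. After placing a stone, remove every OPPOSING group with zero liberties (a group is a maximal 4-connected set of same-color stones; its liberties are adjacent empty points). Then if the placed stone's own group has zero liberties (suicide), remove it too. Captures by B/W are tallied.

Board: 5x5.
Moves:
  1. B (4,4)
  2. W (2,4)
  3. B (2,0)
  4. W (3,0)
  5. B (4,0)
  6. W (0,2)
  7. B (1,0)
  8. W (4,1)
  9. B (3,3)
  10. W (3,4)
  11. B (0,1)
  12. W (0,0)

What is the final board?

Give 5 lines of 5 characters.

Move 1: B@(4,4) -> caps B=0 W=0
Move 2: W@(2,4) -> caps B=0 W=0
Move 3: B@(2,0) -> caps B=0 W=0
Move 4: W@(3,0) -> caps B=0 W=0
Move 5: B@(4,0) -> caps B=0 W=0
Move 6: W@(0,2) -> caps B=0 W=0
Move 7: B@(1,0) -> caps B=0 W=0
Move 8: W@(4,1) -> caps B=0 W=1
Move 9: B@(3,3) -> caps B=0 W=1
Move 10: W@(3,4) -> caps B=0 W=1
Move 11: B@(0,1) -> caps B=0 W=1
Move 12: W@(0,0) -> caps B=0 W=1

Answer: .BW..
B....
B...W
W..BW
.W..B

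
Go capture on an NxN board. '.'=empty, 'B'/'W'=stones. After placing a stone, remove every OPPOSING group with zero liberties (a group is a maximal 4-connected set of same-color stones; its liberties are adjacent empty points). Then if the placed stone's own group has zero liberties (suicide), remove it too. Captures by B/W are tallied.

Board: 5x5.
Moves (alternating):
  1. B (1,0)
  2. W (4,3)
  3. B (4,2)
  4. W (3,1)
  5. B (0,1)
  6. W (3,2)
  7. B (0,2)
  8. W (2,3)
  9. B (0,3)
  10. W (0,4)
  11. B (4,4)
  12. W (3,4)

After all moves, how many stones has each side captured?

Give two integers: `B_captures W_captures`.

Answer: 0 1

Derivation:
Move 1: B@(1,0) -> caps B=0 W=0
Move 2: W@(4,3) -> caps B=0 W=0
Move 3: B@(4,2) -> caps B=0 W=0
Move 4: W@(3,1) -> caps B=0 W=0
Move 5: B@(0,1) -> caps B=0 W=0
Move 6: W@(3,2) -> caps B=0 W=0
Move 7: B@(0,2) -> caps B=0 W=0
Move 8: W@(2,3) -> caps B=0 W=0
Move 9: B@(0,3) -> caps B=0 W=0
Move 10: W@(0,4) -> caps B=0 W=0
Move 11: B@(4,4) -> caps B=0 W=0
Move 12: W@(3,4) -> caps B=0 W=1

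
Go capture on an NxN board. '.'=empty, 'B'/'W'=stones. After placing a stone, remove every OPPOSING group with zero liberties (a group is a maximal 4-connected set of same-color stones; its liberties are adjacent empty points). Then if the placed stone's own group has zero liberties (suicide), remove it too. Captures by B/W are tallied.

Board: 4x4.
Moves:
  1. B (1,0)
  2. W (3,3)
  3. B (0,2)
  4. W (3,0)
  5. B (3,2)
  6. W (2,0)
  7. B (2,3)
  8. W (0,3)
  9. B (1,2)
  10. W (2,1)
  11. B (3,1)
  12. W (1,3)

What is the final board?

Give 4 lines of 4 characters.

Answer: ..B.
B.B.
WW.B
WBB.

Derivation:
Move 1: B@(1,0) -> caps B=0 W=0
Move 2: W@(3,3) -> caps B=0 W=0
Move 3: B@(0,2) -> caps B=0 W=0
Move 4: W@(3,0) -> caps B=0 W=0
Move 5: B@(3,2) -> caps B=0 W=0
Move 6: W@(2,0) -> caps B=0 W=0
Move 7: B@(2,3) -> caps B=1 W=0
Move 8: W@(0,3) -> caps B=1 W=0
Move 9: B@(1,2) -> caps B=1 W=0
Move 10: W@(2,1) -> caps B=1 W=0
Move 11: B@(3,1) -> caps B=1 W=0
Move 12: W@(1,3) -> caps B=1 W=0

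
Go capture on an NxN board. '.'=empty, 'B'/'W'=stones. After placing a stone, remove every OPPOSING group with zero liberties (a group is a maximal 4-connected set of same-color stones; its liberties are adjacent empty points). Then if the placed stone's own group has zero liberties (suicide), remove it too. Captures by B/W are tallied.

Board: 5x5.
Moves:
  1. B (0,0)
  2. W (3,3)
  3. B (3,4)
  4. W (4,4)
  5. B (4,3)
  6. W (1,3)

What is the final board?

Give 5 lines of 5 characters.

Move 1: B@(0,0) -> caps B=0 W=0
Move 2: W@(3,3) -> caps B=0 W=0
Move 3: B@(3,4) -> caps B=0 W=0
Move 4: W@(4,4) -> caps B=0 W=0
Move 5: B@(4,3) -> caps B=1 W=0
Move 6: W@(1,3) -> caps B=1 W=0

Answer: B....
...W.
.....
...WB
...B.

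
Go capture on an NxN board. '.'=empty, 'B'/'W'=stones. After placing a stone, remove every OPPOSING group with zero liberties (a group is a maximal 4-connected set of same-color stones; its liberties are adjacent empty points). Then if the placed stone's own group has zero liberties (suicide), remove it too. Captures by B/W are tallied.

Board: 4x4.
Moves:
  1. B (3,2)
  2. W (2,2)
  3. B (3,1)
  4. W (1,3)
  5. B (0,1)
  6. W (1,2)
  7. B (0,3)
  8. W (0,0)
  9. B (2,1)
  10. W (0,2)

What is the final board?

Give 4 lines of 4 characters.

Move 1: B@(3,2) -> caps B=0 W=0
Move 2: W@(2,2) -> caps B=0 W=0
Move 3: B@(3,1) -> caps B=0 W=0
Move 4: W@(1,3) -> caps B=0 W=0
Move 5: B@(0,1) -> caps B=0 W=0
Move 6: W@(1,2) -> caps B=0 W=0
Move 7: B@(0,3) -> caps B=0 W=0
Move 8: W@(0,0) -> caps B=0 W=0
Move 9: B@(2,1) -> caps B=0 W=0
Move 10: W@(0,2) -> caps B=0 W=1

Answer: WBW.
..WW
.BW.
.BB.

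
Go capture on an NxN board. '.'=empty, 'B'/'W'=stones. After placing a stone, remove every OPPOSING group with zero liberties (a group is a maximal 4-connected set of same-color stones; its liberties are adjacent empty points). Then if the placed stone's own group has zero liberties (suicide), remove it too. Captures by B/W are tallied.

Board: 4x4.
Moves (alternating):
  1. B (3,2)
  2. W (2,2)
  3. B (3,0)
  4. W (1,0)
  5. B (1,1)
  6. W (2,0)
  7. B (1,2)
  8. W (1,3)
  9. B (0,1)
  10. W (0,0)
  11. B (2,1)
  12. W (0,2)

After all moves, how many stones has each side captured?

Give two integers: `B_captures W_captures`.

Answer: 3 0

Derivation:
Move 1: B@(3,2) -> caps B=0 W=0
Move 2: W@(2,2) -> caps B=0 W=0
Move 3: B@(3,0) -> caps B=0 W=0
Move 4: W@(1,0) -> caps B=0 W=0
Move 5: B@(1,1) -> caps B=0 W=0
Move 6: W@(2,0) -> caps B=0 W=0
Move 7: B@(1,2) -> caps B=0 W=0
Move 8: W@(1,3) -> caps B=0 W=0
Move 9: B@(0,1) -> caps B=0 W=0
Move 10: W@(0,0) -> caps B=0 W=0
Move 11: B@(2,1) -> caps B=3 W=0
Move 12: W@(0,2) -> caps B=3 W=0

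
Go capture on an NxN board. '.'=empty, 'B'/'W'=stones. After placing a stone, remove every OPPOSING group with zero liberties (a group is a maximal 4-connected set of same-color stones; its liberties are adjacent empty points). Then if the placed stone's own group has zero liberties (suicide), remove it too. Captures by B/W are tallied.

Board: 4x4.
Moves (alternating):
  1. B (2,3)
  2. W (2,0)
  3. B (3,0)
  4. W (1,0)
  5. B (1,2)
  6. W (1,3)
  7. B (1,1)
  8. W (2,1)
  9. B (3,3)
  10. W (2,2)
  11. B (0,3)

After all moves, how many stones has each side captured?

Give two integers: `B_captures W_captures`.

Move 1: B@(2,3) -> caps B=0 W=0
Move 2: W@(2,0) -> caps B=0 W=0
Move 3: B@(3,0) -> caps B=0 W=0
Move 4: W@(1,0) -> caps B=0 W=0
Move 5: B@(1,2) -> caps B=0 W=0
Move 6: W@(1,3) -> caps B=0 W=0
Move 7: B@(1,1) -> caps B=0 W=0
Move 8: W@(2,1) -> caps B=0 W=0
Move 9: B@(3,3) -> caps B=0 W=0
Move 10: W@(2,2) -> caps B=0 W=0
Move 11: B@(0,3) -> caps B=1 W=0

Answer: 1 0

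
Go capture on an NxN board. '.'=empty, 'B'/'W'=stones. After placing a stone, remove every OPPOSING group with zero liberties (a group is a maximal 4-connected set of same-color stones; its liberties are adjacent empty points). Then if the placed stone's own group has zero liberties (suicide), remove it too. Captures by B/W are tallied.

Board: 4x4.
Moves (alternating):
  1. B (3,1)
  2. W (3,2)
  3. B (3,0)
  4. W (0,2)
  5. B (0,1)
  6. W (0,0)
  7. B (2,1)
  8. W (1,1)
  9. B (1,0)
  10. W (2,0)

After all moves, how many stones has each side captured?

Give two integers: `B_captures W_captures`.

Answer: 0 2

Derivation:
Move 1: B@(3,1) -> caps B=0 W=0
Move 2: W@(3,2) -> caps B=0 W=0
Move 3: B@(3,0) -> caps B=0 W=0
Move 4: W@(0,2) -> caps B=0 W=0
Move 5: B@(0,1) -> caps B=0 W=0
Move 6: W@(0,0) -> caps B=0 W=0
Move 7: B@(2,1) -> caps B=0 W=0
Move 8: W@(1,1) -> caps B=0 W=1
Move 9: B@(1,0) -> caps B=0 W=1
Move 10: W@(2,0) -> caps B=0 W=2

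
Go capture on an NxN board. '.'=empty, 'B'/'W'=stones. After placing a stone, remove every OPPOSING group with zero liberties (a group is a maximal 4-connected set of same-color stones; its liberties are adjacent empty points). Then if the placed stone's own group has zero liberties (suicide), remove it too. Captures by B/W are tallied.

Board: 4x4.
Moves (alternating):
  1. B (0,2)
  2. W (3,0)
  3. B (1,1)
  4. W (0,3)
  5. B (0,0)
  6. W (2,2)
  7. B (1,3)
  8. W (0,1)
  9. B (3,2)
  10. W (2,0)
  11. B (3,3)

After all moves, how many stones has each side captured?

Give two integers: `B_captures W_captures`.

Answer: 1 0

Derivation:
Move 1: B@(0,2) -> caps B=0 W=0
Move 2: W@(3,0) -> caps B=0 W=0
Move 3: B@(1,1) -> caps B=0 W=0
Move 4: W@(0,3) -> caps B=0 W=0
Move 5: B@(0,0) -> caps B=0 W=0
Move 6: W@(2,2) -> caps B=0 W=0
Move 7: B@(1,3) -> caps B=1 W=0
Move 8: W@(0,1) -> caps B=1 W=0
Move 9: B@(3,2) -> caps B=1 W=0
Move 10: W@(2,0) -> caps B=1 W=0
Move 11: B@(3,3) -> caps B=1 W=0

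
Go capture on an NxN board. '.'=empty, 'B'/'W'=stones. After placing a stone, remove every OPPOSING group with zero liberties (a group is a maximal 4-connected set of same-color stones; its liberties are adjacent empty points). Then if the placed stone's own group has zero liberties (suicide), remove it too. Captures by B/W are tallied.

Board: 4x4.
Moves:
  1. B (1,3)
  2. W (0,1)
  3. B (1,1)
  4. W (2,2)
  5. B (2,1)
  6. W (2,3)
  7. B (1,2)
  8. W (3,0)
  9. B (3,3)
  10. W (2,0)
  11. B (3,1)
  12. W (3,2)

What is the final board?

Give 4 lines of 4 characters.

Answer: .W..
.BBB
WBWW
WBW.

Derivation:
Move 1: B@(1,3) -> caps B=0 W=0
Move 2: W@(0,1) -> caps B=0 W=0
Move 3: B@(1,1) -> caps B=0 W=0
Move 4: W@(2,2) -> caps B=0 W=0
Move 5: B@(2,1) -> caps B=0 W=0
Move 6: W@(2,3) -> caps B=0 W=0
Move 7: B@(1,2) -> caps B=0 W=0
Move 8: W@(3,0) -> caps B=0 W=0
Move 9: B@(3,3) -> caps B=0 W=0
Move 10: W@(2,0) -> caps B=0 W=0
Move 11: B@(3,1) -> caps B=0 W=0
Move 12: W@(3,2) -> caps B=0 W=1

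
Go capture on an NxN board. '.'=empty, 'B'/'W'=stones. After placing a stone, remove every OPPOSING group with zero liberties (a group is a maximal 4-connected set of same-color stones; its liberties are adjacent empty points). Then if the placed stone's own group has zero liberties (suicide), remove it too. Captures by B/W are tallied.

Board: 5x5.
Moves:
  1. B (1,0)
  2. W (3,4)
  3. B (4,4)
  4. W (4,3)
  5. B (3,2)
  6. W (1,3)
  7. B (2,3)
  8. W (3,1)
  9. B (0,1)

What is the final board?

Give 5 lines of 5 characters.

Answer: .B...
B..W.
...B.
.WB.W
...W.

Derivation:
Move 1: B@(1,0) -> caps B=0 W=0
Move 2: W@(3,4) -> caps B=0 W=0
Move 3: B@(4,4) -> caps B=0 W=0
Move 4: W@(4,3) -> caps B=0 W=1
Move 5: B@(3,2) -> caps B=0 W=1
Move 6: W@(1,3) -> caps B=0 W=1
Move 7: B@(2,3) -> caps B=0 W=1
Move 8: W@(3,1) -> caps B=0 W=1
Move 9: B@(0,1) -> caps B=0 W=1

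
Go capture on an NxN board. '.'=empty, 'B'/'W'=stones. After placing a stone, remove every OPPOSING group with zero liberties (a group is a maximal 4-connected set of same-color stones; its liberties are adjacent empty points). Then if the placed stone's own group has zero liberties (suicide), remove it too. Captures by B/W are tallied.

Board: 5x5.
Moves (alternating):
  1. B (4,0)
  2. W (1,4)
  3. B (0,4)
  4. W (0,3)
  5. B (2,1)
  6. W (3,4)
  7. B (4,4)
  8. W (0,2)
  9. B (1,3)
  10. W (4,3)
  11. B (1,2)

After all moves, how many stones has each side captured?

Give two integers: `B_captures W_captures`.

Answer: 0 2

Derivation:
Move 1: B@(4,0) -> caps B=0 W=0
Move 2: W@(1,4) -> caps B=0 W=0
Move 3: B@(0,4) -> caps B=0 W=0
Move 4: W@(0,3) -> caps B=0 W=1
Move 5: B@(2,1) -> caps B=0 W=1
Move 6: W@(3,4) -> caps B=0 W=1
Move 7: B@(4,4) -> caps B=0 W=1
Move 8: W@(0,2) -> caps B=0 W=1
Move 9: B@(1,3) -> caps B=0 W=1
Move 10: W@(4,3) -> caps B=0 W=2
Move 11: B@(1,2) -> caps B=0 W=2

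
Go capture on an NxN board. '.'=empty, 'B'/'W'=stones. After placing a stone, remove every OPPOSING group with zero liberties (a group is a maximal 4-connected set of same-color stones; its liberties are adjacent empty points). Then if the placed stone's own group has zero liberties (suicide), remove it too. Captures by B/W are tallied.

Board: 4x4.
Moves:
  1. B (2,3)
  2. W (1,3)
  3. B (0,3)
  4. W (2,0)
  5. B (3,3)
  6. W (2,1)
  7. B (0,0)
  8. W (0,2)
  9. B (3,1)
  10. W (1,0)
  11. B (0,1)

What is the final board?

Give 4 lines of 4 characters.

Answer: BBW.
W..W
WW.B
.B.B

Derivation:
Move 1: B@(2,3) -> caps B=0 W=0
Move 2: W@(1,3) -> caps B=0 W=0
Move 3: B@(0,3) -> caps B=0 W=0
Move 4: W@(2,0) -> caps B=0 W=0
Move 5: B@(3,3) -> caps B=0 W=0
Move 6: W@(2,1) -> caps B=0 W=0
Move 7: B@(0,0) -> caps B=0 W=0
Move 8: W@(0,2) -> caps B=0 W=1
Move 9: B@(3,1) -> caps B=0 W=1
Move 10: W@(1,0) -> caps B=0 W=1
Move 11: B@(0,1) -> caps B=0 W=1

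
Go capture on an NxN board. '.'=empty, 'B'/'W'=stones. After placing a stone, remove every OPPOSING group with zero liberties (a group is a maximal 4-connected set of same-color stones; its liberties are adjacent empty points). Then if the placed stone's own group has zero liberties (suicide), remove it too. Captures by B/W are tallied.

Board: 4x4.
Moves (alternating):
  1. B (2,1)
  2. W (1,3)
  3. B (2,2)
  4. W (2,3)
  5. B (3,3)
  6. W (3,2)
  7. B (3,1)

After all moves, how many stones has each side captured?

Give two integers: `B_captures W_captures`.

Move 1: B@(2,1) -> caps B=0 W=0
Move 2: W@(1,3) -> caps B=0 W=0
Move 3: B@(2,2) -> caps B=0 W=0
Move 4: W@(2,3) -> caps B=0 W=0
Move 5: B@(3,3) -> caps B=0 W=0
Move 6: W@(3,2) -> caps B=0 W=1
Move 7: B@(3,1) -> caps B=0 W=1

Answer: 0 1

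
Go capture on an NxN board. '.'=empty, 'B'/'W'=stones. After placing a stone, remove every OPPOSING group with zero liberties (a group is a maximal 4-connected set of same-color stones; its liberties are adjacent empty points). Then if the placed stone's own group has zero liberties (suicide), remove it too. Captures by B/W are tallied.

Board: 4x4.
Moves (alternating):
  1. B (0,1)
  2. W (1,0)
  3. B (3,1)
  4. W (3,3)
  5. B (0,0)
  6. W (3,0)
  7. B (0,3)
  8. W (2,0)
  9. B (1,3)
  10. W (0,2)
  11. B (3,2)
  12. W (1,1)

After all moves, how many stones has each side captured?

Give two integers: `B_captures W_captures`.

Answer: 0 2

Derivation:
Move 1: B@(0,1) -> caps B=0 W=0
Move 2: W@(1,0) -> caps B=0 W=0
Move 3: B@(3,1) -> caps B=0 W=0
Move 4: W@(3,3) -> caps B=0 W=0
Move 5: B@(0,0) -> caps B=0 W=0
Move 6: W@(3,0) -> caps B=0 W=0
Move 7: B@(0,3) -> caps B=0 W=0
Move 8: W@(2,0) -> caps B=0 W=0
Move 9: B@(1,3) -> caps B=0 W=0
Move 10: W@(0,2) -> caps B=0 W=0
Move 11: B@(3,2) -> caps B=0 W=0
Move 12: W@(1,1) -> caps B=0 W=2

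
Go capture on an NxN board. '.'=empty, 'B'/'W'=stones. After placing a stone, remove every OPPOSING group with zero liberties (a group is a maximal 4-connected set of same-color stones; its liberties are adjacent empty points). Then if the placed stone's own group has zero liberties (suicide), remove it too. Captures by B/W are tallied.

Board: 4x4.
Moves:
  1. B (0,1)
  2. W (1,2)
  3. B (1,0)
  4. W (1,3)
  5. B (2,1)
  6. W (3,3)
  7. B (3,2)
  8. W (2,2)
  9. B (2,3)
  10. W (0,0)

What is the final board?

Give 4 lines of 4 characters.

Move 1: B@(0,1) -> caps B=0 W=0
Move 2: W@(1,2) -> caps B=0 W=0
Move 3: B@(1,0) -> caps B=0 W=0
Move 4: W@(1,3) -> caps B=0 W=0
Move 5: B@(2,1) -> caps B=0 W=0
Move 6: W@(3,3) -> caps B=0 W=0
Move 7: B@(3,2) -> caps B=0 W=0
Move 8: W@(2,2) -> caps B=0 W=0
Move 9: B@(2,3) -> caps B=1 W=0
Move 10: W@(0,0) -> caps B=1 W=0

Answer: .B..
B.WW
.BWB
..B.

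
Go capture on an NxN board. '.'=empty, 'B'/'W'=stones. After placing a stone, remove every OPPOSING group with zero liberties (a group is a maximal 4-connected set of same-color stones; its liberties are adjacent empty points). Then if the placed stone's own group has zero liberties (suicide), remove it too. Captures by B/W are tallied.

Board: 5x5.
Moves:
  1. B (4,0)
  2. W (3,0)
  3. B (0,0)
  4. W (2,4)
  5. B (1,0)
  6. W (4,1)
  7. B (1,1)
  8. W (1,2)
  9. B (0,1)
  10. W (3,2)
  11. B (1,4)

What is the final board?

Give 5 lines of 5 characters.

Answer: BB...
BBW.B
....W
W.W..
.W...

Derivation:
Move 1: B@(4,0) -> caps B=0 W=0
Move 2: W@(3,0) -> caps B=0 W=0
Move 3: B@(0,0) -> caps B=0 W=0
Move 4: W@(2,4) -> caps B=0 W=0
Move 5: B@(1,0) -> caps B=0 W=0
Move 6: W@(4,1) -> caps B=0 W=1
Move 7: B@(1,1) -> caps B=0 W=1
Move 8: W@(1,2) -> caps B=0 W=1
Move 9: B@(0,1) -> caps B=0 W=1
Move 10: W@(3,2) -> caps B=0 W=1
Move 11: B@(1,4) -> caps B=0 W=1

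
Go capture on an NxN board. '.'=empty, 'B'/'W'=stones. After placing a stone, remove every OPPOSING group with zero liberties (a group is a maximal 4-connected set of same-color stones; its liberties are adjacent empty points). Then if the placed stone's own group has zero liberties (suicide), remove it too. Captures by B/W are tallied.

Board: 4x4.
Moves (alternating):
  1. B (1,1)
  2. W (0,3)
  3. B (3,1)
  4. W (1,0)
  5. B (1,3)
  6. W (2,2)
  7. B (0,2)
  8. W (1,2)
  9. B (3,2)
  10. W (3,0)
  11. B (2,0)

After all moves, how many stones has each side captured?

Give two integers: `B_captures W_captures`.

Move 1: B@(1,1) -> caps B=0 W=0
Move 2: W@(0,3) -> caps B=0 W=0
Move 3: B@(3,1) -> caps B=0 W=0
Move 4: W@(1,0) -> caps B=0 W=0
Move 5: B@(1,3) -> caps B=0 W=0
Move 6: W@(2,2) -> caps B=0 W=0
Move 7: B@(0,2) -> caps B=1 W=0
Move 8: W@(1,2) -> caps B=1 W=0
Move 9: B@(3,2) -> caps B=1 W=0
Move 10: W@(3,0) -> caps B=1 W=0
Move 11: B@(2,0) -> caps B=2 W=0

Answer: 2 0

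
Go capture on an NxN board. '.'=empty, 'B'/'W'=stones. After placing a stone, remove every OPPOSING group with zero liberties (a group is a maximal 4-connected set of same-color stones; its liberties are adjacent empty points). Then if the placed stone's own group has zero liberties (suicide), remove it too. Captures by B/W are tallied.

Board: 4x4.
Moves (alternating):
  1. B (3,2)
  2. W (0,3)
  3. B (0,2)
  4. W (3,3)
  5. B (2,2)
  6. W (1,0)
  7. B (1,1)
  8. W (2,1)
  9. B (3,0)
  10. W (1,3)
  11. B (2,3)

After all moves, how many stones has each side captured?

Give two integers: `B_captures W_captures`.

Answer: 1 0

Derivation:
Move 1: B@(3,2) -> caps B=0 W=0
Move 2: W@(0,3) -> caps B=0 W=0
Move 3: B@(0,2) -> caps B=0 W=0
Move 4: W@(3,3) -> caps B=0 W=0
Move 5: B@(2,2) -> caps B=0 W=0
Move 6: W@(1,0) -> caps B=0 W=0
Move 7: B@(1,1) -> caps B=0 W=0
Move 8: W@(2,1) -> caps B=0 W=0
Move 9: B@(3,0) -> caps B=0 W=0
Move 10: W@(1,3) -> caps B=0 W=0
Move 11: B@(2,3) -> caps B=1 W=0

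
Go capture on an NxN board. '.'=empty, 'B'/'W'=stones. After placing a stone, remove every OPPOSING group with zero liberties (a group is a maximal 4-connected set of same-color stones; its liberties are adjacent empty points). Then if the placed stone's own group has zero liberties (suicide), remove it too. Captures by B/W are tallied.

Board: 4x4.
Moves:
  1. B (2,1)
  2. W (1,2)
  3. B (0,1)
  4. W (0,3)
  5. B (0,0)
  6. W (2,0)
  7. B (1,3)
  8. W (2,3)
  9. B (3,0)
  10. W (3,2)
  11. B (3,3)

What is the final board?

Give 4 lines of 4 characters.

Answer: BB.W
..W.
WB.W
B.W.

Derivation:
Move 1: B@(2,1) -> caps B=0 W=0
Move 2: W@(1,2) -> caps B=0 W=0
Move 3: B@(0,1) -> caps B=0 W=0
Move 4: W@(0,3) -> caps B=0 W=0
Move 5: B@(0,0) -> caps B=0 W=0
Move 6: W@(2,0) -> caps B=0 W=0
Move 7: B@(1,3) -> caps B=0 W=0
Move 8: W@(2,3) -> caps B=0 W=1
Move 9: B@(3,0) -> caps B=0 W=1
Move 10: W@(3,2) -> caps B=0 W=1
Move 11: B@(3,3) -> caps B=0 W=1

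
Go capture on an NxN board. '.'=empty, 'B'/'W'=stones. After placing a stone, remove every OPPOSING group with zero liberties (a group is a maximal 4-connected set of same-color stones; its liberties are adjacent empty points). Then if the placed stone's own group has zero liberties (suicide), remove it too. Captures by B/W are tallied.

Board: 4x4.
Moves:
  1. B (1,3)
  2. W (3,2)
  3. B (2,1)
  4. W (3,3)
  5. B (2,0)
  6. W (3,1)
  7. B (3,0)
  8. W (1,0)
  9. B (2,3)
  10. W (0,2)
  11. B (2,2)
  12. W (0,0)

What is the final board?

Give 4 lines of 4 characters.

Answer: W.W.
W..B
BBBB
B...

Derivation:
Move 1: B@(1,3) -> caps B=0 W=0
Move 2: W@(3,2) -> caps B=0 W=0
Move 3: B@(2,1) -> caps B=0 W=0
Move 4: W@(3,3) -> caps B=0 W=0
Move 5: B@(2,0) -> caps B=0 W=0
Move 6: W@(3,1) -> caps B=0 W=0
Move 7: B@(3,0) -> caps B=0 W=0
Move 8: W@(1,0) -> caps B=0 W=0
Move 9: B@(2,3) -> caps B=0 W=0
Move 10: W@(0,2) -> caps B=0 W=0
Move 11: B@(2,2) -> caps B=3 W=0
Move 12: W@(0,0) -> caps B=3 W=0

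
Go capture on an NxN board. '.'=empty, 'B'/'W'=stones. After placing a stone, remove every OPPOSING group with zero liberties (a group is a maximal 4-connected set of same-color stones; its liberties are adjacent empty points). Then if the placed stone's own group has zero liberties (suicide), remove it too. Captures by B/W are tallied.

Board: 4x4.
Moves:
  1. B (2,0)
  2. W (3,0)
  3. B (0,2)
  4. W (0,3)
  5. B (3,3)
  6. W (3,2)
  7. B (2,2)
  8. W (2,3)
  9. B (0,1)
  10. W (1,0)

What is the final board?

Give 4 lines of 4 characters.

Answer: .BBW
W...
B.BW
W.W.

Derivation:
Move 1: B@(2,0) -> caps B=0 W=0
Move 2: W@(3,0) -> caps B=0 W=0
Move 3: B@(0,2) -> caps B=0 W=0
Move 4: W@(0,3) -> caps B=0 W=0
Move 5: B@(3,3) -> caps B=0 W=0
Move 6: W@(3,2) -> caps B=0 W=0
Move 7: B@(2,2) -> caps B=0 W=0
Move 8: W@(2,3) -> caps B=0 W=1
Move 9: B@(0,1) -> caps B=0 W=1
Move 10: W@(1,0) -> caps B=0 W=1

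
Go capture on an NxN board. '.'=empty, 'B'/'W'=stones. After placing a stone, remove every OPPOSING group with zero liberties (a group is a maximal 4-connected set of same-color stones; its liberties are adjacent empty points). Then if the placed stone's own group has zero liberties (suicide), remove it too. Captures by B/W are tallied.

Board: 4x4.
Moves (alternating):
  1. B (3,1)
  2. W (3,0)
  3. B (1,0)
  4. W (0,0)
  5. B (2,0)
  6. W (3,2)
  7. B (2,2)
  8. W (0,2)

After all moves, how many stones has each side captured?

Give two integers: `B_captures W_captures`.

Answer: 1 0

Derivation:
Move 1: B@(3,1) -> caps B=0 W=0
Move 2: W@(3,0) -> caps B=0 W=0
Move 3: B@(1,0) -> caps B=0 W=0
Move 4: W@(0,0) -> caps B=0 W=0
Move 5: B@(2,0) -> caps B=1 W=0
Move 6: W@(3,2) -> caps B=1 W=0
Move 7: B@(2,2) -> caps B=1 W=0
Move 8: W@(0,2) -> caps B=1 W=0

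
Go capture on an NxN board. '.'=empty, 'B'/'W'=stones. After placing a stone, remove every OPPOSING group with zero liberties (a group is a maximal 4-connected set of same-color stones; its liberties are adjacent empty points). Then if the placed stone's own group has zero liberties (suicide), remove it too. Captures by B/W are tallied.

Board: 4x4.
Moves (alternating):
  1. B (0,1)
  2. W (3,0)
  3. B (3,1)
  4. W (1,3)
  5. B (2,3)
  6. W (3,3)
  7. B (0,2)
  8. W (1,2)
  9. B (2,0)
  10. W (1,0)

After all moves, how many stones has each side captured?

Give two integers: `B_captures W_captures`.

Answer: 1 0

Derivation:
Move 1: B@(0,1) -> caps B=0 W=0
Move 2: W@(3,0) -> caps B=0 W=0
Move 3: B@(3,1) -> caps B=0 W=0
Move 4: W@(1,3) -> caps B=0 W=0
Move 5: B@(2,3) -> caps B=0 W=0
Move 6: W@(3,3) -> caps B=0 W=0
Move 7: B@(0,2) -> caps B=0 W=0
Move 8: W@(1,2) -> caps B=0 W=0
Move 9: B@(2,0) -> caps B=1 W=0
Move 10: W@(1,0) -> caps B=1 W=0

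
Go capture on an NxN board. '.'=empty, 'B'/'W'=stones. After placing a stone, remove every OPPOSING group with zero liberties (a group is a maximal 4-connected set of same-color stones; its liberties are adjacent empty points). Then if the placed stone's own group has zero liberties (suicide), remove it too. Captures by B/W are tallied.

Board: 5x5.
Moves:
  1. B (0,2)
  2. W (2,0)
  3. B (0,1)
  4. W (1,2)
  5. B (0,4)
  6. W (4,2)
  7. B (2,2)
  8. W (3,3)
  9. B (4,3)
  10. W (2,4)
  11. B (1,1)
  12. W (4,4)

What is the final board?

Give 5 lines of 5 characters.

Answer: .BB.B
.BW..
W.B.W
...W.
..W.W

Derivation:
Move 1: B@(0,2) -> caps B=0 W=0
Move 2: W@(2,0) -> caps B=0 W=0
Move 3: B@(0,1) -> caps B=0 W=0
Move 4: W@(1,2) -> caps B=0 W=0
Move 5: B@(0,4) -> caps B=0 W=0
Move 6: W@(4,2) -> caps B=0 W=0
Move 7: B@(2,2) -> caps B=0 W=0
Move 8: W@(3,3) -> caps B=0 W=0
Move 9: B@(4,3) -> caps B=0 W=0
Move 10: W@(2,4) -> caps B=0 W=0
Move 11: B@(1,1) -> caps B=0 W=0
Move 12: W@(4,4) -> caps B=0 W=1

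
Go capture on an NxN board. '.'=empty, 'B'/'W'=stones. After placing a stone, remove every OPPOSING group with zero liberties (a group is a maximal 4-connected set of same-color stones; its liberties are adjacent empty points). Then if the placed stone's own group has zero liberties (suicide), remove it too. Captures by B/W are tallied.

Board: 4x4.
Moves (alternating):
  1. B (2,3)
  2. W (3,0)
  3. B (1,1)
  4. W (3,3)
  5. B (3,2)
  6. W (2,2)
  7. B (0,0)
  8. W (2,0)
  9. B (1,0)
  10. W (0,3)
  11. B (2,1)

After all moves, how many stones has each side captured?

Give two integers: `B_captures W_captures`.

Answer: 1 0

Derivation:
Move 1: B@(2,3) -> caps B=0 W=0
Move 2: W@(3,0) -> caps B=0 W=0
Move 3: B@(1,1) -> caps B=0 W=0
Move 4: W@(3,3) -> caps B=0 W=0
Move 5: B@(3,2) -> caps B=1 W=0
Move 6: W@(2,2) -> caps B=1 W=0
Move 7: B@(0,0) -> caps B=1 W=0
Move 8: W@(2,0) -> caps B=1 W=0
Move 9: B@(1,0) -> caps B=1 W=0
Move 10: W@(0,3) -> caps B=1 W=0
Move 11: B@(2,1) -> caps B=1 W=0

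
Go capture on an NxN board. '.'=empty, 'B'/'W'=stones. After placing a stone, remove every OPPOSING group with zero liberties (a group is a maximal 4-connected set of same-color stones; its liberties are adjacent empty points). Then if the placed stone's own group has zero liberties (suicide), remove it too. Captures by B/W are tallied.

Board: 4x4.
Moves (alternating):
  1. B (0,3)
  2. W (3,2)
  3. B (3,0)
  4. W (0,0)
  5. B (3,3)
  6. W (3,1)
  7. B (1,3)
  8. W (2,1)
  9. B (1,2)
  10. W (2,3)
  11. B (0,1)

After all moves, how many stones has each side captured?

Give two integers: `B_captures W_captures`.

Move 1: B@(0,3) -> caps B=0 W=0
Move 2: W@(3,2) -> caps B=0 W=0
Move 3: B@(3,0) -> caps B=0 W=0
Move 4: W@(0,0) -> caps B=0 W=0
Move 5: B@(3,3) -> caps B=0 W=0
Move 6: W@(3,1) -> caps B=0 W=0
Move 7: B@(1,3) -> caps B=0 W=0
Move 8: W@(2,1) -> caps B=0 W=0
Move 9: B@(1,2) -> caps B=0 W=0
Move 10: W@(2,3) -> caps B=0 W=1
Move 11: B@(0,1) -> caps B=0 W=1

Answer: 0 1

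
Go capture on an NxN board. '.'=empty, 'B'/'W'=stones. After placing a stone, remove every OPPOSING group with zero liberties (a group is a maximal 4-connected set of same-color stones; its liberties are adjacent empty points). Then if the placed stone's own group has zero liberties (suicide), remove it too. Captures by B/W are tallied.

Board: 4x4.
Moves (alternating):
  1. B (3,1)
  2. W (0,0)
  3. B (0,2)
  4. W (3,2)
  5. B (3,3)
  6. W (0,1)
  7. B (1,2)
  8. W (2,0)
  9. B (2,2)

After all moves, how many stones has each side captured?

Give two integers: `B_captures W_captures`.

Answer: 1 0

Derivation:
Move 1: B@(3,1) -> caps B=0 W=0
Move 2: W@(0,0) -> caps B=0 W=0
Move 3: B@(0,2) -> caps B=0 W=0
Move 4: W@(3,2) -> caps B=0 W=0
Move 5: B@(3,3) -> caps B=0 W=0
Move 6: W@(0,1) -> caps B=0 W=0
Move 7: B@(1,2) -> caps B=0 W=0
Move 8: W@(2,0) -> caps B=0 W=0
Move 9: B@(2,2) -> caps B=1 W=0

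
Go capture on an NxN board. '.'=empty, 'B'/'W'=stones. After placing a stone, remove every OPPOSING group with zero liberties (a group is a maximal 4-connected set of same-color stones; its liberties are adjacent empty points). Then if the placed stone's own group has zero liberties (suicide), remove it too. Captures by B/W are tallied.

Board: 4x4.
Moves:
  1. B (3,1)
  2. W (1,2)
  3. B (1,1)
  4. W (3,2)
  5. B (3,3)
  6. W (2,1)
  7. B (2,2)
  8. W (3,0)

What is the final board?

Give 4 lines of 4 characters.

Move 1: B@(3,1) -> caps B=0 W=0
Move 2: W@(1,2) -> caps B=0 W=0
Move 3: B@(1,1) -> caps B=0 W=0
Move 4: W@(3,2) -> caps B=0 W=0
Move 5: B@(3,3) -> caps B=0 W=0
Move 6: W@(2,1) -> caps B=0 W=0
Move 7: B@(2,2) -> caps B=1 W=0
Move 8: W@(3,0) -> caps B=1 W=0

Answer: ....
.BW.
.WB.
WB.B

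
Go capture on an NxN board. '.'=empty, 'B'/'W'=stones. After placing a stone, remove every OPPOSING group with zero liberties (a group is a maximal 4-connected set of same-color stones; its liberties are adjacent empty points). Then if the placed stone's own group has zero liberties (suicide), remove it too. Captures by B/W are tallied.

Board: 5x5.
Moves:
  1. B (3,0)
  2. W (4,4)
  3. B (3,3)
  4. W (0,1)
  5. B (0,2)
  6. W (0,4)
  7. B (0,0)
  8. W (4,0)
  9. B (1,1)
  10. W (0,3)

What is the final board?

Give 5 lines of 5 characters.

Answer: B.BWW
.B...
.....
B..B.
W...W

Derivation:
Move 1: B@(3,0) -> caps B=0 W=0
Move 2: W@(4,4) -> caps B=0 W=0
Move 3: B@(3,3) -> caps B=0 W=0
Move 4: W@(0,1) -> caps B=0 W=0
Move 5: B@(0,2) -> caps B=0 W=0
Move 6: W@(0,4) -> caps B=0 W=0
Move 7: B@(0,0) -> caps B=0 W=0
Move 8: W@(4,0) -> caps B=0 W=0
Move 9: B@(1,1) -> caps B=1 W=0
Move 10: W@(0,3) -> caps B=1 W=0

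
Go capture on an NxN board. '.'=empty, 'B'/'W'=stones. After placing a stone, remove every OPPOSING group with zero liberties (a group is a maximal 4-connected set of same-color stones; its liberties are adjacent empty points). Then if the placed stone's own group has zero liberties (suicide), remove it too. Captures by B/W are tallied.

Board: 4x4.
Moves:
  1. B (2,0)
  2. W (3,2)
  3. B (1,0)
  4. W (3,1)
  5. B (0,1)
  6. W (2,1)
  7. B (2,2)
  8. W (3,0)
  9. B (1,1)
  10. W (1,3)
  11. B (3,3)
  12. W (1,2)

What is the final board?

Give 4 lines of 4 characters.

Move 1: B@(2,0) -> caps B=0 W=0
Move 2: W@(3,2) -> caps B=0 W=0
Move 3: B@(1,0) -> caps B=0 W=0
Move 4: W@(3,1) -> caps B=0 W=0
Move 5: B@(0,1) -> caps B=0 W=0
Move 6: W@(2,1) -> caps B=0 W=0
Move 7: B@(2,2) -> caps B=0 W=0
Move 8: W@(3,0) -> caps B=0 W=0
Move 9: B@(1,1) -> caps B=0 W=0
Move 10: W@(1,3) -> caps B=0 W=0
Move 11: B@(3,3) -> caps B=4 W=0
Move 12: W@(1,2) -> caps B=4 W=0

Answer: .B..
BBWW
B.B.
...B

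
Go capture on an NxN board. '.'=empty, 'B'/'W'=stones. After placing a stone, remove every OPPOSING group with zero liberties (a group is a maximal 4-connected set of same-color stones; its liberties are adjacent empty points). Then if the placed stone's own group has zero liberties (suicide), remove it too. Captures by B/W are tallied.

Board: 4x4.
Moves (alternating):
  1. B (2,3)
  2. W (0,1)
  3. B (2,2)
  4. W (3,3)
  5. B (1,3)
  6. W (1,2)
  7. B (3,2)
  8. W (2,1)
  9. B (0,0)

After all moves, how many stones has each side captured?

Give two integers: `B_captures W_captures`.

Move 1: B@(2,3) -> caps B=0 W=0
Move 2: W@(0,1) -> caps B=0 W=0
Move 3: B@(2,2) -> caps B=0 W=0
Move 4: W@(3,3) -> caps B=0 W=0
Move 5: B@(1,3) -> caps B=0 W=0
Move 6: W@(1,2) -> caps B=0 W=0
Move 7: B@(3,2) -> caps B=1 W=0
Move 8: W@(2,1) -> caps B=1 W=0
Move 9: B@(0,0) -> caps B=1 W=0

Answer: 1 0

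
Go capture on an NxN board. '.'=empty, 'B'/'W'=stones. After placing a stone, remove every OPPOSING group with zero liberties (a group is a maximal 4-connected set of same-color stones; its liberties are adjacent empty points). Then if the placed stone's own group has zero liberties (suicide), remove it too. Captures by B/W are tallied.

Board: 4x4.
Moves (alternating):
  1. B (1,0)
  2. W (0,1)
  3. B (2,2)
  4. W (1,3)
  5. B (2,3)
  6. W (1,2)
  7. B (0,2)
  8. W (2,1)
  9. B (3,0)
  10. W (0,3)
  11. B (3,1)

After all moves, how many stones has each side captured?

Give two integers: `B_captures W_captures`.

Move 1: B@(1,0) -> caps B=0 W=0
Move 2: W@(0,1) -> caps B=0 W=0
Move 3: B@(2,2) -> caps B=0 W=0
Move 4: W@(1,3) -> caps B=0 W=0
Move 5: B@(2,3) -> caps B=0 W=0
Move 6: W@(1,2) -> caps B=0 W=0
Move 7: B@(0,2) -> caps B=0 W=0
Move 8: W@(2,1) -> caps B=0 W=0
Move 9: B@(3,0) -> caps B=0 W=0
Move 10: W@(0,3) -> caps B=0 W=1
Move 11: B@(3,1) -> caps B=0 W=1

Answer: 0 1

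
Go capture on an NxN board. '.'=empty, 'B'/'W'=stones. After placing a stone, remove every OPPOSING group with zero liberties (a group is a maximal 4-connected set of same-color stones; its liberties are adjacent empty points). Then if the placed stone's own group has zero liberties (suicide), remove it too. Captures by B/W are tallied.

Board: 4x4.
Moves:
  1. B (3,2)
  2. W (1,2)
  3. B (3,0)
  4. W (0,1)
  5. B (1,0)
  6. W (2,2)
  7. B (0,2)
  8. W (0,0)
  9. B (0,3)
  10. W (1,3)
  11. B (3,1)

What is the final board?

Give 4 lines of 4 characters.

Answer: WW..
B.WW
..W.
BBB.

Derivation:
Move 1: B@(3,2) -> caps B=0 W=0
Move 2: W@(1,2) -> caps B=0 W=0
Move 3: B@(3,0) -> caps B=0 W=0
Move 4: W@(0,1) -> caps B=0 W=0
Move 5: B@(1,0) -> caps B=0 W=0
Move 6: W@(2,2) -> caps B=0 W=0
Move 7: B@(0,2) -> caps B=0 W=0
Move 8: W@(0,0) -> caps B=0 W=0
Move 9: B@(0,3) -> caps B=0 W=0
Move 10: W@(1,3) -> caps B=0 W=2
Move 11: B@(3,1) -> caps B=0 W=2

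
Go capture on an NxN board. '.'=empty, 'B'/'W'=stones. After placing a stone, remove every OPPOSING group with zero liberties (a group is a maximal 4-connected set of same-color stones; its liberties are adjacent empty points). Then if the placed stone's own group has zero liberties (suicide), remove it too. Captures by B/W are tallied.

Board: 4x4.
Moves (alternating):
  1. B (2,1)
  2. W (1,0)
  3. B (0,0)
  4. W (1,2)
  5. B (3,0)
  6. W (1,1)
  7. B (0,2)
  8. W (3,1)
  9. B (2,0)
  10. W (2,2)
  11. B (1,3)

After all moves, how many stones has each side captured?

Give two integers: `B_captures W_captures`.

Move 1: B@(2,1) -> caps B=0 W=0
Move 2: W@(1,0) -> caps B=0 W=0
Move 3: B@(0,0) -> caps B=0 W=0
Move 4: W@(1,2) -> caps B=0 W=0
Move 5: B@(3,0) -> caps B=0 W=0
Move 6: W@(1,1) -> caps B=0 W=0
Move 7: B@(0,2) -> caps B=0 W=0
Move 8: W@(3,1) -> caps B=0 W=0
Move 9: B@(2,0) -> caps B=0 W=0
Move 10: W@(2,2) -> caps B=0 W=3
Move 11: B@(1,3) -> caps B=0 W=3

Answer: 0 3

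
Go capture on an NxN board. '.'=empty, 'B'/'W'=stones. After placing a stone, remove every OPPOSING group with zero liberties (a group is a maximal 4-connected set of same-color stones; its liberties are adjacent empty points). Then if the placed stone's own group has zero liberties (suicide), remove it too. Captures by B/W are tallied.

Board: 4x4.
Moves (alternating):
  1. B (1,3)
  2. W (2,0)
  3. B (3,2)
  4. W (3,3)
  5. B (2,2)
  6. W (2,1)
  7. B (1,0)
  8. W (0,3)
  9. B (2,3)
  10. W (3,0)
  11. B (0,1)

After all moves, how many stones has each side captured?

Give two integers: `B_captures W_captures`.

Answer: 1 0

Derivation:
Move 1: B@(1,3) -> caps B=0 W=0
Move 2: W@(2,0) -> caps B=0 W=0
Move 3: B@(3,2) -> caps B=0 W=0
Move 4: W@(3,3) -> caps B=0 W=0
Move 5: B@(2,2) -> caps B=0 W=0
Move 6: W@(2,1) -> caps B=0 W=0
Move 7: B@(1,0) -> caps B=0 W=0
Move 8: W@(0,3) -> caps B=0 W=0
Move 9: B@(2,3) -> caps B=1 W=0
Move 10: W@(3,0) -> caps B=1 W=0
Move 11: B@(0,1) -> caps B=1 W=0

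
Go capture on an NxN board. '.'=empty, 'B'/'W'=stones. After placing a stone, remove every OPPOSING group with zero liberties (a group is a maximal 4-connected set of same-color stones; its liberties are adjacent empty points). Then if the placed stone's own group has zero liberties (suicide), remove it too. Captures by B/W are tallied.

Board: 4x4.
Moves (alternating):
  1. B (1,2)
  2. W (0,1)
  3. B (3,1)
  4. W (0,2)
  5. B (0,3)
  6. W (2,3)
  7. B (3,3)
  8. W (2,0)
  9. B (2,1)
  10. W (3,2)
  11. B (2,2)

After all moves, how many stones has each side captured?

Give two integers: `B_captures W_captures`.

Answer: 0 1

Derivation:
Move 1: B@(1,2) -> caps B=0 W=0
Move 2: W@(0,1) -> caps B=0 W=0
Move 3: B@(3,1) -> caps B=0 W=0
Move 4: W@(0,2) -> caps B=0 W=0
Move 5: B@(0,3) -> caps B=0 W=0
Move 6: W@(2,3) -> caps B=0 W=0
Move 7: B@(3,3) -> caps B=0 W=0
Move 8: W@(2,0) -> caps B=0 W=0
Move 9: B@(2,1) -> caps B=0 W=0
Move 10: W@(3,2) -> caps B=0 W=1
Move 11: B@(2,2) -> caps B=0 W=1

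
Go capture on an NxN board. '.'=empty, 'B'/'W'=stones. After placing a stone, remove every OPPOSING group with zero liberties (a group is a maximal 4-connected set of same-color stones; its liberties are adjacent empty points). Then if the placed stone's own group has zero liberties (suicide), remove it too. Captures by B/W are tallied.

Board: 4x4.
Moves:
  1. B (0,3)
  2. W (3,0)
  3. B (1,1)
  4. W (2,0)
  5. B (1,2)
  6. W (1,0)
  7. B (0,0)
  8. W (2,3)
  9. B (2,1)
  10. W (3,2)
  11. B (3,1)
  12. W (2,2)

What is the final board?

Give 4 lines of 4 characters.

Move 1: B@(0,3) -> caps B=0 W=0
Move 2: W@(3,0) -> caps B=0 W=0
Move 3: B@(1,1) -> caps B=0 W=0
Move 4: W@(2,0) -> caps B=0 W=0
Move 5: B@(1,2) -> caps B=0 W=0
Move 6: W@(1,0) -> caps B=0 W=0
Move 7: B@(0,0) -> caps B=0 W=0
Move 8: W@(2,3) -> caps B=0 W=0
Move 9: B@(2,1) -> caps B=0 W=0
Move 10: W@(3,2) -> caps B=0 W=0
Move 11: B@(3,1) -> caps B=3 W=0
Move 12: W@(2,2) -> caps B=3 W=0

Answer: B..B
.BB.
.BWW
.BW.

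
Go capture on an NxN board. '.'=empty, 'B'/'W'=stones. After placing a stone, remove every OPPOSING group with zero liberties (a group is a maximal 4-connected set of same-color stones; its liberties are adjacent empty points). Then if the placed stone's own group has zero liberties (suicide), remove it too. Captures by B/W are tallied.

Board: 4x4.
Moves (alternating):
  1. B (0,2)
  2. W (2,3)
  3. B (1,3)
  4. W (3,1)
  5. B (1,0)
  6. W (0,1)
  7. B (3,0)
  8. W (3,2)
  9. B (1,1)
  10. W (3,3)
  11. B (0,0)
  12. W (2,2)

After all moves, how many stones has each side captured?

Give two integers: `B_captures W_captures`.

Answer: 1 0

Derivation:
Move 1: B@(0,2) -> caps B=0 W=0
Move 2: W@(2,3) -> caps B=0 W=0
Move 3: B@(1,3) -> caps B=0 W=0
Move 4: W@(3,1) -> caps B=0 W=0
Move 5: B@(1,0) -> caps B=0 W=0
Move 6: W@(0,1) -> caps B=0 W=0
Move 7: B@(3,0) -> caps B=0 W=0
Move 8: W@(3,2) -> caps B=0 W=0
Move 9: B@(1,1) -> caps B=0 W=0
Move 10: W@(3,3) -> caps B=0 W=0
Move 11: B@(0,0) -> caps B=1 W=0
Move 12: W@(2,2) -> caps B=1 W=0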